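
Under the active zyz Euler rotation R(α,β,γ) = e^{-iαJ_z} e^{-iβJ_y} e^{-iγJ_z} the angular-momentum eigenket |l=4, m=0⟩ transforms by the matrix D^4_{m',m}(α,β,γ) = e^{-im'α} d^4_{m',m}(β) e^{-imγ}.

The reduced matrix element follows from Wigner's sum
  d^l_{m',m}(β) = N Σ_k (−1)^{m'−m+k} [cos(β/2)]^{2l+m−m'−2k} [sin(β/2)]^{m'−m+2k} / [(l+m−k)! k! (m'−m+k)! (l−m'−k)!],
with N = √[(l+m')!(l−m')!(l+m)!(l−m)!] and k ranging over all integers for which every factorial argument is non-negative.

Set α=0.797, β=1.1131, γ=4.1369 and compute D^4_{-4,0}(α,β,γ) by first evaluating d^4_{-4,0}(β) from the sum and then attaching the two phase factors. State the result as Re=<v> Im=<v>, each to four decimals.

D^4_{-4,0}(0.797,1.1131,4.1369) = e^{-i·-4·0.797}·d^4_{-4,0}(1.1131)·e^{-i·0·4.1369}. Compute d first:
With c≡cos(β/2)=0.849083 and s≡sin(β/2)=0.528260, N=[1·40320·24·24]^{1/2}=4819.161753
The bounds max(0,m−m')=4 and min(l+m,l−m')=4 give 1 term
  k=4: (−1)^0·4819.1618/(576)·0.8491^4·0.5283^4 = +0.338641
d^4_{-4,0}(1.1131) = +0.338641
D = (-0.998923-0.046391i)·(+0.338641)·(+1.000000+0.000000i) = -0.338277-0.015710i

Re=-0.3383 Im=-0.0157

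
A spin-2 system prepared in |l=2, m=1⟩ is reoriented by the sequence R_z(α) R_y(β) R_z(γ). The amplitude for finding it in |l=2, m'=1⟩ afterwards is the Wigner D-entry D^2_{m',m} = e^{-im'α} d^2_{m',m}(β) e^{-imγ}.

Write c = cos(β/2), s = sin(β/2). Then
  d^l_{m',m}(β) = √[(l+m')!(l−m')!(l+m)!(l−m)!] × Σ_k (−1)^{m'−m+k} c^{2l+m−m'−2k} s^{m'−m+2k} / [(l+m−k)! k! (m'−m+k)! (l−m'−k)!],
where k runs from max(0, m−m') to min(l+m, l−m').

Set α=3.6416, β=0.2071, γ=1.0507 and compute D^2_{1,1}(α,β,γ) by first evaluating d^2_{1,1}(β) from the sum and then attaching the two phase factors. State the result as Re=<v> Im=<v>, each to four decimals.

Split into d^2_{1,1}(β=0.2071) × two z-phases.
c=cos(0.2071/2)=0.994643, s=sin(0.2071/2)=0.103365; N=√[6·1·6·1]=6.000000
Admissible k: 0..1 (factorial args all ≥0)
  k=0: (−1)^0·6.0000/(6)·0.9946^4·0.1034^0 = +0.978745
  k=1: (−1)^1·6.0000/(2)·0.9946^2·0.1034^2 = -0.031711
d^2_{1,1}(0.2071) = +0.978745 -0.031711 = +0.947035
Attach z-rotation phases: D = e^{-i(1)(3.6416)}·(+0.947035)·e^{-i(1)(1.0507)} = -0.019024+0.946844i

Re=-0.0190 Im=0.9468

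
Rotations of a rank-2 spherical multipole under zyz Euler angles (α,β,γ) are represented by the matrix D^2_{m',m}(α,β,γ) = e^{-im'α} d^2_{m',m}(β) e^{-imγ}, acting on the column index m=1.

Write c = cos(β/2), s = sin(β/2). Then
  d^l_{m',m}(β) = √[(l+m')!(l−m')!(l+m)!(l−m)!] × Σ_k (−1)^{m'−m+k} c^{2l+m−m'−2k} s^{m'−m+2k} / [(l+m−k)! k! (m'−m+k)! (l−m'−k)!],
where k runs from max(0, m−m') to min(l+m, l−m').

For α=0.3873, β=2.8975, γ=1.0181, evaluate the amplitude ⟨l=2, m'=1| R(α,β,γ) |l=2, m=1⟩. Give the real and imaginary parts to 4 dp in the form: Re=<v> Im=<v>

Re=-0.0072 Im=0.0430

Split into d^2_{1,1}(β=2.8975) × two z-phases.
With c≡cos(β/2)=0.121744 and s≡sin(β/2)=0.992562, N=[6·1·6·1]^{1/2}=6.000000
Admissible k: 0..1 (factorial args all ≥0)
  k=0: (−1)^0·6.0000/(6)·0.1217^4·0.9926^0 = +0.000220
  k=1: (−1)^1·6.0000/(2)·0.1217^2·0.9926^2 = -0.043805
d^2_{1,1}(2.8975) = +0.000220 -0.043805 = -0.043586
Attach z-rotation phases: D = e^{-i(1)(0.3873)}·(-0.043586)·e^{-i(1)(1.0181)} = -0.007176+0.042991i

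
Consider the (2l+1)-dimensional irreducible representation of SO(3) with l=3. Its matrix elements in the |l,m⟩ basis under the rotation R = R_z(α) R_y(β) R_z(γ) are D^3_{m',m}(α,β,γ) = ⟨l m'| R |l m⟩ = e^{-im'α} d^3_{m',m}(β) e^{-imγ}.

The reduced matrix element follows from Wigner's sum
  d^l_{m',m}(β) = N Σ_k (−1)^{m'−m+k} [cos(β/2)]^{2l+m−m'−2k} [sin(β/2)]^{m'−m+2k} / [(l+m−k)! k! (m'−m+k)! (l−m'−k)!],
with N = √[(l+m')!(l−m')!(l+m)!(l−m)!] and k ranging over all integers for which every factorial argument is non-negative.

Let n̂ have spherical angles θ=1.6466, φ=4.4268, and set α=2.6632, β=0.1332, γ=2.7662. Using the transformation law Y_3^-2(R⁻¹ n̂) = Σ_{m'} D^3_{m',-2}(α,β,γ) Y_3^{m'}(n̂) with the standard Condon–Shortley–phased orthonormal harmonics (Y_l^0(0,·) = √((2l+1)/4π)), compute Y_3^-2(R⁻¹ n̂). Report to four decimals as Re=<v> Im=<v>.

Need the full column D^3_{m',-2} for m'=−3..3 at α=2.6632, β=0.1332, γ=2.7662.
cos(β/2)=0.997783, sin(β/2)=0.066551
d^3_{-3,-2}: single k=1 term ⇒ +0.161216;  D = +0.093037+0.131662i
d^3_{-2,-2}: k∈[0..1] ⇒ +0.986772 -0.021949 = +0.964822;  D = -0.131552-0.955812i
d^3_{-1,-2}: k∈[0..1] ⇒ -0.208130 +0.001852 = -0.206278;  D = +0.069106-0.194358i
d^3_{0,-2}: k∈[0..1] ⇒ +0.024044 -0.000107 = +0.023937;  D = +0.017502-0.016330i
d^3_{1,-2}: k∈[0..1] ⇒ -0.001852 +0.000004 = -0.001848;  D = +0.001780-0.000497i
d^3_{2,-2}: k∈[0..1] ⇒ +0.000098 -0.000000 = +0.000098;  D = +0.000095+0.000020i
d^3_{3,-2}: single k=0 term ⇒ -0.000003;  D = +0.000002+0.000002i
Y_3^{m'}(θ=1.6466,φ=4.4268) and Σ D·Y over m':
  (+0.0930+0.1317i)·(+0.3126-0.2709i)  (-0.1316-0.9558i)·(+0.0647+0.0416i)  (+0.0691-0.1944i)·(+0.0882-0.3003i)  (+0.0175-0.0163i)·(+0.0840+0.0000i)  (+0.0018-0.0005i)·(-0.0882-0.3003i)  (+0.0001+0.0000i)·(+0.0647-0.0416i)  (+0.0000+0.0000i)·(-0.3126-0.2709i)
Y_3^-2(R⁻¹ n̂) = +0.044888-0.091154i

Re=0.0449 Im=-0.0912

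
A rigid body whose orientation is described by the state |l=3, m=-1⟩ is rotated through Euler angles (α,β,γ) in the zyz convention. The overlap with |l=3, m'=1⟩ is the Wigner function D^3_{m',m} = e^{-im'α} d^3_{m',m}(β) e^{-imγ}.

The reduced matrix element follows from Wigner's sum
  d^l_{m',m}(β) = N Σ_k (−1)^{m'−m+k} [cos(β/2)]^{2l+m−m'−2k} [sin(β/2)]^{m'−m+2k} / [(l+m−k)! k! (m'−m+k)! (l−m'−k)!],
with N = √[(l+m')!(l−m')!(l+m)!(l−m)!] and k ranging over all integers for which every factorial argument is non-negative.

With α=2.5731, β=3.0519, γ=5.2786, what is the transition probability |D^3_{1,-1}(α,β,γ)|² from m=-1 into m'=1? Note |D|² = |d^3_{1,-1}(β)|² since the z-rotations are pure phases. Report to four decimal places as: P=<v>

Split into d^3_{1,-1}(β=3.0519) × two z-phases.
c=cos(3.0519/2)=0.044831, s=sin(3.0519/2)=0.998995; N=√[24·2·2·24]=48.000000
k: max(0,(-1)−(1))=0 … min(3+(-1),3−(1))=2
  k=0: (−1)^2·48.0000/(8)·0.0448^4·0.9990^2 = +0.000024
  k=1: (−1)^3·48.0000/(6)·0.0448^2·0.9990^4 = -0.016014
  k=2: (−1)^4·48.0000/(48)·0.0448^0·0.9990^6 = +0.993983
d^3_{1,-1}(3.0519) = +0.000024 -0.016014 +0.993983 = +0.977993
|D^3_{1,-1}|² = |d^3_{1,-1}(β)|² = (+0.977993)² = 0.956469 (the z-rotation phases have unit modulus)

P=0.9565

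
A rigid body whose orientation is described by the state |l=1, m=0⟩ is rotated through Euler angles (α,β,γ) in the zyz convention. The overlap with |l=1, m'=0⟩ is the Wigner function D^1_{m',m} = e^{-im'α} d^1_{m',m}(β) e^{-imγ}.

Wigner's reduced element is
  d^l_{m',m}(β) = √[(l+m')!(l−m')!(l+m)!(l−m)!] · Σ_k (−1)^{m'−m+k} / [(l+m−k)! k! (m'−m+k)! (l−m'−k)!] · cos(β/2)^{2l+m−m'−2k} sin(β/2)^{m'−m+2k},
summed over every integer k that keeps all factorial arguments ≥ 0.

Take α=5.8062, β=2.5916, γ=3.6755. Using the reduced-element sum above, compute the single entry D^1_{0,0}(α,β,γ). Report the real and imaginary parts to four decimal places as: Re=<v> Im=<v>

Split into d^1_{0,0}(β=2.5916) × two z-phases.
Half-angle: c=0.271543, s=0.962426. N=√(1·1·1·1)=1.000000
The bounds max(0,m−m')=0 and min(l+m,l−m')=1 give 2 terms
  k=0: (−1)^0·1.0000/(1)·0.2715^2·0.9624^0 = +0.073736
  k=1: (−1)^1·1.0000/(1)·0.2715^0·0.9624^2 = -0.926264
d^1_{0,0}(2.5916) = +0.073736 -0.926264 = -0.852528
Phases: e^{-i·(0)·5.8062}=+1.000000+0.000000i, e^{-i·(0)·3.6755}=+1.000000+0.000000i ⇒ D=-0.852528+0.000000i

Re=-0.8525 Im=0.0000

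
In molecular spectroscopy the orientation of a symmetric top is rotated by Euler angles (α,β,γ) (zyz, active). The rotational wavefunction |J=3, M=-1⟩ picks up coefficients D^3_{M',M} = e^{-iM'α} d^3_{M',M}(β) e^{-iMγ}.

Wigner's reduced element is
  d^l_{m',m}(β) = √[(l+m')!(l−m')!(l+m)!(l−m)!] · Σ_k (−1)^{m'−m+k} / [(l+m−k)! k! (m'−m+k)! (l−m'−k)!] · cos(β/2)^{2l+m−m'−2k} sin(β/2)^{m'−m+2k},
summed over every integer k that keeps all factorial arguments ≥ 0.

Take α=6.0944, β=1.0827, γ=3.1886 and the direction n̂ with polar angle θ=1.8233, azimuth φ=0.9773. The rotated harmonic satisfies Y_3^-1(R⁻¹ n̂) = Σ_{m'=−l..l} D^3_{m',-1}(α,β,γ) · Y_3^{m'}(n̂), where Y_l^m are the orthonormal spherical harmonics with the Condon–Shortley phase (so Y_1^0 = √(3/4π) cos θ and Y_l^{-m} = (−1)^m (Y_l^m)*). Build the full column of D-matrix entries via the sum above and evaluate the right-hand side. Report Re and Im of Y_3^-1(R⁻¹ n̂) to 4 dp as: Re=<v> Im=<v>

Re=0.1081 Im=-0.2135

Need the full column D^3_{m',-1} for m'=−3..3 at α=6.0944, β=1.0827, γ=3.1886.
cos(β/2)=0.857014, sin(β/2)=0.515293
d^3_{-3,-1}: single k=2 term ⇒ +0.554761;  D = -0.481612+0.275336i
d^3_{-2,-1}: k∈[1..2] ⇒ +0.753345 -0.544700 = +0.208645;  D = -0.197349+0.067721i
d^3_{-1,-1}: k∈[0..2] ⇒ +0.396211 -1.145910 +0.310703 = -0.438996;  D = +0.434591-0.062032i
d^3_{0,-1}: k∈[0..2] ⇒ -0.825248 +0.895033 -0.107858 = -0.038072;  D = +0.038030+0.001789i
d^3_{1,-1}: k∈[0..2] ⇒ +0.859432 -0.414271 +0.018721 = +0.463883;  D = -0.451047-0.108369i
d^3_{2,-1}: k∈[0..1] ⇒ -0.544700 +0.098460 = -0.446240;  D = +0.406619+0.183822i
d^3_{3,-1}: single k=0 term ⇒ +0.200558;  D = -0.164000-0.115445i
Y_3^{m'}(θ=1.8233,φ=0.9773) and Σ D·Y over m':
  (-0.4816+0.2753i)·(-0.3705-0.0788i)  (-0.1973+0.0677i)·(+0.0896+0.2220i)  (+0.4346-0.0620i)·(-0.1204+0.1785i)  (+0.0380+0.0018i)·(+0.2506+0.0000i)  (-0.4510-0.1084i)·(+0.1204+0.1785i)  (+0.4066+0.1838i)·(+0.0896-0.2220i)  (-0.1640-0.1154i)·(+0.3705-0.0788i)
Y_3^-1(R⁻¹ n̂) = +0.108120-0.213455i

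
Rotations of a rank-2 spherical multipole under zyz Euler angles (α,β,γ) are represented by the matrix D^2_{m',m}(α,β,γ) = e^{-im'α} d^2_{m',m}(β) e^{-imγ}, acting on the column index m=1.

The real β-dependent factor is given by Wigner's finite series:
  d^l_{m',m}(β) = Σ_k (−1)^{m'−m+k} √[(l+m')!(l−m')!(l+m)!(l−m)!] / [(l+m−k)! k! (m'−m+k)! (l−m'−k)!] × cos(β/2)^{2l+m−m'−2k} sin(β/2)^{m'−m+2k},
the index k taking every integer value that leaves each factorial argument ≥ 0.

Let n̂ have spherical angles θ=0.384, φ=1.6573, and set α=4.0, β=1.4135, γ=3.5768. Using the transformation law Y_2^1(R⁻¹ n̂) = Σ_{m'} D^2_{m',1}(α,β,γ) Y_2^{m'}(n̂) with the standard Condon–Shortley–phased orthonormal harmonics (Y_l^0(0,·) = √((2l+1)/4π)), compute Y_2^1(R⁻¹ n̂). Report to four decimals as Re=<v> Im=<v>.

Re=0.0855 Im=-0.0139

Need the full column D^2_{m',1} for m'=−2..2 at α=4.0, β=1.4135, γ=3.5768.
cos(β/2)=0.760476, sin(β/2)=0.649366
d^2_{-2,1}: single k=3 term ⇒ +0.416470;  D = -0.118767-0.399176i
d^2_{-1,1}: k∈[2..3] ⇒ +0.731596 -0.177810 = +0.553785;  D = +0.504930+0.227429i
d^2_{0,1}: k∈[1..2] ⇒ +0.699555 -0.510069 = +0.189486;  D = -0.171823+0.079887i
d^2_{1,1}: k∈[0..1] ⇒ +0.334459 -0.731596 = -0.397137;  D = -0.108675+0.381978i
d^2_{2,1}: single k=0 term ⇒ -0.571184;  D = -0.313608-0.477390i
Y_2^{m'}(θ=0.384,φ=1.6573) and Σ D·Y over m':
  (-0.1188-0.3992i)·(-0.0534+0.0093i)  (+0.5049+0.2274i)·(-0.0232-0.2673i)  (-0.1718+0.0799i)·(+0.4980+0.0000i)  (-0.1087+0.3820i)·(+0.0232-0.2673i)  (-0.3136-0.4774i)·(-0.0534-0.0093i)
Y_2^1(R⁻¹ n̂) = +0.085489-0.013939i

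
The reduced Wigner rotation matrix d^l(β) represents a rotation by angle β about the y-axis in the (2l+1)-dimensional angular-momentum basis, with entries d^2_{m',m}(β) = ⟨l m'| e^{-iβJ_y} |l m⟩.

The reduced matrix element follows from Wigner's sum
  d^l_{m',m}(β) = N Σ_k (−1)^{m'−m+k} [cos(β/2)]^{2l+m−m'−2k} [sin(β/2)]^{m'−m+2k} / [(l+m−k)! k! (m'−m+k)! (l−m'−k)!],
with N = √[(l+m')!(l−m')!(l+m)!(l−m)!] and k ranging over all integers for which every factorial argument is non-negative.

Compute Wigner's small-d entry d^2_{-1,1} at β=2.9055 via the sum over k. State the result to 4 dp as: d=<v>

d^2_{-1,1}(β=2.9055) via Wigner's sum:
c=cos(2.9055/2)=0.117772, s=sin(2.9055/2)=0.993041; N=√[1·6·6·1]=6.000000
k: max(0,(1)−(-1))=2 … min(2+(1),2−(-1))=3
  k=2: (−1)^0·6.0000/(2)·0.1178^2·0.9930^2 = +0.041034
  k=3: (−1)^1·6.0000/(6)·0.1178^0·0.9930^4 = -0.972452
d^2_{-1,1}(2.9055) = +0.041034 -0.972452 = -0.931418

d=-0.9314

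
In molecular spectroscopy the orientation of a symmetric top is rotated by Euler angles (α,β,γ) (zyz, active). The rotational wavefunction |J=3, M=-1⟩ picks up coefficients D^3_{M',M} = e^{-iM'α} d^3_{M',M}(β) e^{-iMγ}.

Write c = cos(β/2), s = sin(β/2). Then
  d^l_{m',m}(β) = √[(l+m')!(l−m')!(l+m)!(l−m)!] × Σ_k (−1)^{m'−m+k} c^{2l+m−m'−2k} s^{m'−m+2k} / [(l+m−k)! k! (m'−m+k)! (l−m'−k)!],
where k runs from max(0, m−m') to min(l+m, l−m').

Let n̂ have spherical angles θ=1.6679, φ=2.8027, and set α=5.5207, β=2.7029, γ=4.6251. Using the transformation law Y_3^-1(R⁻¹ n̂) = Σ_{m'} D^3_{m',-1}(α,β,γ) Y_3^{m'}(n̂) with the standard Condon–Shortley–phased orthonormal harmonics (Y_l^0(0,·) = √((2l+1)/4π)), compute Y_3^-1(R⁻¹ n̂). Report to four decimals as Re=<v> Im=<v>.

Re=-0.0598 Im=0.1611

Need the full column D^3_{m',-1} for m'=−3..3 at α=5.5207, β=2.7029, γ=4.6251.
cos(β/2)=0.217592, sin(β/2)=0.976040
d^3_{-3,-1}: single k=2 term ⇒ +0.008271;  D = -0.005739+0.005956i
d^3_{-2,-1}: k∈[1..2] ⇒ +0.001505 -0.060584 = -0.059079;  D = +0.059028-0.002449i
d^3_{-1,-1}: k∈[0..2] ⇒ +0.000106 -0.017084 +0.257814 = +0.240836;  D = -0.180899-0.158988i
d^3_{0,-1}: k∈[0..2] ⇒ -0.001649 +0.099550 -0.667684 = -0.569783;  D = +0.049673+0.567613i
d^3_{1,-1}: k∈[0..2] ⇒ +0.012813 -0.343752 +0.864580 = +0.533642;  D = +0.333553-0.416553i
d^3_{2,-1}: k∈[0..1] ⇒ -0.060584 +0.609509 = +0.548925;  D = +0.544069-0.072854i
d^3_{3,-1}: single k=0 term ⇒ +0.166418;  D = +0.134532+0.097960i
Y_3^{m'}(θ=1.6679,φ=2.8027) and Σ D·Y over m':
  (-0.0057+0.0060i)·(-0.2165-0.3498i)  (+0.0590-0.0024i)·(-0.0765-0.0615i)  (-0.1809-0.1590i)·(+0.2891+0.1019i)  (+0.0497+0.5676i)·(+0.1068+0.0000i)  (+0.3336-0.4166i)·(-0.2891+0.1019i)  (+0.5441-0.0729i)·(-0.0765+0.0615i)  (+0.1345+0.0980i)·(+0.2165-0.3498i)
Y_3^-1(R⁻¹ n̂) = -0.059838+0.161136i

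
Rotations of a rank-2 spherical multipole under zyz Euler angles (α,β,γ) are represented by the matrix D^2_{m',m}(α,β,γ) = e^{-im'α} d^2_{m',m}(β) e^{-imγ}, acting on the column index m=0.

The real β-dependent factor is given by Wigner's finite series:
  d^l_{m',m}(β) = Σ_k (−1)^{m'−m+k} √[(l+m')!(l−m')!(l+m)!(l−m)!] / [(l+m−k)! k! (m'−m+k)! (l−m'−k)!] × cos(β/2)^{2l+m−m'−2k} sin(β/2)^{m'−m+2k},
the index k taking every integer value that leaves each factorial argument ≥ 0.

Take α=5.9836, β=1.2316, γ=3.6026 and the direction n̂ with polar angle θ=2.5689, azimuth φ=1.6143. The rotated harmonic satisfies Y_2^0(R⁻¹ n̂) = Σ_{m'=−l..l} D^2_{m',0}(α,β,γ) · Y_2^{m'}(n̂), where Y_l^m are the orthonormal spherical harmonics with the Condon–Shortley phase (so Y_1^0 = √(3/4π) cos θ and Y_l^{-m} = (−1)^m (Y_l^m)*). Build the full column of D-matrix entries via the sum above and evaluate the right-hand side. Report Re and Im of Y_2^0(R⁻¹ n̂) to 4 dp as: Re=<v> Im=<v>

Re=-0.1225 Im=0.0000

Need the full column D^2_{m',0} for m'=−2..2 at α=5.9836, β=1.2316, γ=3.6026.
cos(β/2)=0.816312, sin(β/2)=0.577612
d^2_{-2,0}: single k=2 term ⇒ +0.544577;  D = +0.449714-0.307119i
d^2_{-1,0}: k∈[1..2] ⇒ +0.769626 -0.385336 = +0.384290;  D = +0.367173-0.113413i
d^2_{0,0}: k∈[0..2] ⇒ +0.444042 -0.889291 +0.111313 = -0.333937;  D = -0.333937+0.000000i
d^2_{1,0}: k∈[0..1] ⇒ -0.769626 +0.385336 = -0.384290;  D = -0.367173-0.113413i
d^2_{2,0}: single k=0 term ⇒ +0.544577;  D = +0.449714+0.307119i
Y_2^{m'}(θ=2.5689,φ=1.6143) and Σ D·Y over m':
  (+0.4497-0.3071i)·(-0.1130+0.0099i)  (+0.3672-0.1134i)·(+0.0153+0.3515i)  (-0.3339+0.0000i)·(+0.3529+0.0000i)  (-0.3672-0.1134i)·(-0.0153+0.3515i)  (+0.4497+0.3071i)·(-0.1130-0.0099i)
Y_2^0(R⁻¹ n̂) = -0.122472+0.000000i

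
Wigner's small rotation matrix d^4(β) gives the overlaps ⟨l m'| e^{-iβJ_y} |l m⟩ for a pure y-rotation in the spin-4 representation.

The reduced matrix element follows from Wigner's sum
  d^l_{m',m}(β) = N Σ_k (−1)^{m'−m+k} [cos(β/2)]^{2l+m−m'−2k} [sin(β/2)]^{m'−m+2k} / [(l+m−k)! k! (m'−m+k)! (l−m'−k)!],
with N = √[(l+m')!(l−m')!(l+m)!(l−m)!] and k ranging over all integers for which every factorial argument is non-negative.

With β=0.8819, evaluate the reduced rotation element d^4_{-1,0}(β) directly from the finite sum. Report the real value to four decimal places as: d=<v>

d=-0.0470

d^4_{-1,0}(β=0.8819) via Wigner's sum:
c=cos(0.8819/2)=0.904347, s=sin(0.8819/2)=0.426799; N=√[6·120·24·24]=643.987578
The bounds max(0,m−m')=1 and min(l+m,l−m')=4 give 4 terms
  k=1: (−1)^0·643.9876/(144)·0.9043^7·0.4268^1 = +0.944240
  k=2: (−1)^1·643.9876/(24)·0.9043^5·0.4268^3 = -1.261858
  k=3: (−1)^2·643.9876/(24)·0.9043^3·0.4268^5 = +0.281052
  k=4: (−1)^3·643.9876/(144)·0.9043^1·0.4268^7 = -0.010433
d^4_{-1,0}(0.8819) = +0.944240 -1.261858 +0.281052 -0.010433 = -0.046998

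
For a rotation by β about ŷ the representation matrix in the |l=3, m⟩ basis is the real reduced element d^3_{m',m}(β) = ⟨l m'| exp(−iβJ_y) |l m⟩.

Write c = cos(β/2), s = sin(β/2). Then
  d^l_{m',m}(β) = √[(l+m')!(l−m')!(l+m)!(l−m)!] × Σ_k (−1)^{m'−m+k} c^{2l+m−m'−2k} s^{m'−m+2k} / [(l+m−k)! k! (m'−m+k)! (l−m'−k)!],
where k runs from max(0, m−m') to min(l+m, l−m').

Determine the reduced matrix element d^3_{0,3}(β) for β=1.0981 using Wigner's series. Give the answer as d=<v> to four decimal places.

d=0.3945

d^3_{0,3}(β=1.0981) via Wigner's sum:
With c≡cos(β/2)=0.853021 and s≡sin(β/2)=0.521877, N=[6·6·720·1]^{1/2}=160.996894
Admissible k: 3..3 (factorial args all ≥0)
  k=3: (−1)^0·160.9969/(36)·0.8530^3·0.5219^3 = +0.394547
d^3_{0,3}(1.0981) = +0.394547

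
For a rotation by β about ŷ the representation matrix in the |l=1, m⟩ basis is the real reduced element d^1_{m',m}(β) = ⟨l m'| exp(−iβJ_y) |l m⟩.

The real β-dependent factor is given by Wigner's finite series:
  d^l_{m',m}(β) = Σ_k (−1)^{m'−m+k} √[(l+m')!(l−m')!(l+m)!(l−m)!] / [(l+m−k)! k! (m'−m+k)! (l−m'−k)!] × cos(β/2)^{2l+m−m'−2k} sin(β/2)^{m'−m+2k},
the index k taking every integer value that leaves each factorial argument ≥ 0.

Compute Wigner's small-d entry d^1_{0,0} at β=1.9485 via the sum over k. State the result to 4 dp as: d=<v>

d=-0.3688

d^1_{0,0}(β=1.9485) via Wigner's sum:
c=cos(1.9485/2)=0.561789, s=sin(1.9485/2)=0.827281; N=√[1·1·1·1]=1.000000
k: max(0,(0)−(0))=0 … min(1+(0),1−(0))=1
  k=0: (−1)^0·1.0000/(1)·0.5618^2·0.8273^0 = +0.315607
  k=1: (−1)^1·1.0000/(1)·0.5618^0·0.8273^2 = -0.684393
d^1_{0,0}(1.9485) = +0.315607 -0.684393 = -0.368787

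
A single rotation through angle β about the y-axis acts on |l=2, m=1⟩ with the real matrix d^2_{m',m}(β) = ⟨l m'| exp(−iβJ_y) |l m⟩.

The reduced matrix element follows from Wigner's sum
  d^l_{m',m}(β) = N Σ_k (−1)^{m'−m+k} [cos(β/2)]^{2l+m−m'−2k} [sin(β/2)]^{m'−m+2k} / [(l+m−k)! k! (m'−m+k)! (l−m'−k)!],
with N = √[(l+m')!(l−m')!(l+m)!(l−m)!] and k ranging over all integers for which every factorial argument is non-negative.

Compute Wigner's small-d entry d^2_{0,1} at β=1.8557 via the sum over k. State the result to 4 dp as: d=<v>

d=-0.3304

d^2_{0,1}(β=1.8557) via Wigner's sum:
With c≡cos(β/2)=0.599556 and s≡sin(β/2)=0.800333, N=[2·2·6·1]^{1/2}=4.898979
k: max(0,(1)−(0))=1 … min(2+(1),2−(0))=2
  k=1: (−1)^0·4.8990/(2)·0.5996^3·0.8003^1 = +0.422509
  k=2: (−1)^1·4.8990/(2)·0.5996^1·0.8003^3 = -0.752865
d^2_{0,1}(1.8557) = +0.422509 -0.752865 = -0.330356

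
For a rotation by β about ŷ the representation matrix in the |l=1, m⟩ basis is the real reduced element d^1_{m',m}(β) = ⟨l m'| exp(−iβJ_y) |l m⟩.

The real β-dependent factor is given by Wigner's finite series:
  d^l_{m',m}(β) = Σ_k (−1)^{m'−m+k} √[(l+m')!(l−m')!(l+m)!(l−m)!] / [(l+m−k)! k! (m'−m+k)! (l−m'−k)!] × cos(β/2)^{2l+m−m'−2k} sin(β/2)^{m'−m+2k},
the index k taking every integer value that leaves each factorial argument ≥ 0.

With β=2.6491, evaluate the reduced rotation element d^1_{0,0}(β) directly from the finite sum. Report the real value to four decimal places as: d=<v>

d^1_{0,0}(β=2.6491) via Wigner's sum:
c=cos(2.6491/2)=0.243765, s=sin(2.6491/2)=0.969834; N=√[1·1·1·1]=1.000000
k∈{0,1} keeps every argument non-negative
  k=0: (−1)^0·1.0000/(1)·0.2438^2·0.9698^0 = +0.059421
  k=1: (−1)^1·1.0000/(1)·0.2438^0·0.9698^2 = -0.940579
d^1_{0,0}(2.6491) = +0.059421 -0.940579 = -0.881157

d=-0.8812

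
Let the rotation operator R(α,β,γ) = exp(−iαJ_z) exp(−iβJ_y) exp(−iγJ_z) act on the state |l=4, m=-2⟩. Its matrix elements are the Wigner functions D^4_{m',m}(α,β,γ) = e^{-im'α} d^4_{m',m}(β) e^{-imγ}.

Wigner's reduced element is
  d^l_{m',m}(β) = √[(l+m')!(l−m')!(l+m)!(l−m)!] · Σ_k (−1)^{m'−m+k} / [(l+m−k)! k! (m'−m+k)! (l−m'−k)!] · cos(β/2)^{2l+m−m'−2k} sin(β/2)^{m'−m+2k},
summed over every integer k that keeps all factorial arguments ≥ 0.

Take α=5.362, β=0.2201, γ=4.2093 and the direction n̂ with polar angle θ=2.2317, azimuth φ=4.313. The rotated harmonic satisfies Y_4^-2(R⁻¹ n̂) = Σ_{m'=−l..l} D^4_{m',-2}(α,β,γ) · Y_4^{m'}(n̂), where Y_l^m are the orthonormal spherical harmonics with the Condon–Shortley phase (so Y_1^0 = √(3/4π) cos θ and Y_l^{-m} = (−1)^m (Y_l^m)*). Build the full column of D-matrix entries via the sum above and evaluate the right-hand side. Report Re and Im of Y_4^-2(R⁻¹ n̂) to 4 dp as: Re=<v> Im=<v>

Re=-0.1387 Im=-0.1546

Need the full column D^4_{m',-2} for m'=−4..4 at α=5.362, β=0.2201, γ=4.2093.
cos(β/2)=0.993951, sin(β/2)=0.109828
d^4_{-4,-2}: single k=2 term ⇒ +0.061545;  D = +0.001321-0.061531i
d^4_{-3,-2}: k∈[1..2] ⇒ +0.393850 -0.014426 = +0.379424;  D = +0.307000-0.222965i
d^4_{-2,-2}: k∈[0..2] ⇒ +0.952617 -0.139571 +0.002130 = +0.815176;  D = +0.780424+0.235478i
d^4_{-1,-2}: k∈[0..2] ⇒ -0.446584 +0.027263 -0.000222 = -0.419543;  D = -0.146445-0.393154i
d^4_{0,-2}: k∈[0..2] ⇒ +0.110341 -0.003593 +0.000016 = +0.106765;  D = -0.057129+0.090194i
d^4_{1,-2}: k∈[0..2] ⇒ -0.018175 +0.000333 -0.000001 = -0.017843;  D = +0.017779-0.001515i
d^4_{2,-2}: k∈[0..2] ⇒ +0.002130 -0.000021 +0.000000 = +0.002109;  D = -0.001414-0.001565i
d^4_{3,-2}: k∈[0..1] ⇒ -0.000176 +0.000001 = -0.000175;  D = -0.000033+0.000172i
d^4_{4,-2}: single k=0 term ⇒ +0.000009;  D = +0.000008-0.000004i
Y_4^{m'}(θ=2.2317,φ=4.313) and Σ D·Y over m':
  (+0.0013-0.0615i)·(-0.0046+0.1718i)  (+0.3070-0.2230i)·(-0.3521+0.1376i)  (+0.7804+0.2355i)·(-0.2381-0.2446i)  (-0.1464-0.3932i)·(-0.0323+0.0766i)  (-0.0571+0.0902i)·(-0.3528+0.0000i)  (+0.0178-0.0015i)·(+0.0323+0.0766i)  (-0.0014-0.0016i)·(-0.2381+0.2446i)  (-0.0000+0.0002i)·(+0.3521+0.1376i)  (+0.0000-0.0000i)·(-0.0046-0.1718i)
Y_4^-2(R⁻¹ n̂) = -0.138729-0.154650i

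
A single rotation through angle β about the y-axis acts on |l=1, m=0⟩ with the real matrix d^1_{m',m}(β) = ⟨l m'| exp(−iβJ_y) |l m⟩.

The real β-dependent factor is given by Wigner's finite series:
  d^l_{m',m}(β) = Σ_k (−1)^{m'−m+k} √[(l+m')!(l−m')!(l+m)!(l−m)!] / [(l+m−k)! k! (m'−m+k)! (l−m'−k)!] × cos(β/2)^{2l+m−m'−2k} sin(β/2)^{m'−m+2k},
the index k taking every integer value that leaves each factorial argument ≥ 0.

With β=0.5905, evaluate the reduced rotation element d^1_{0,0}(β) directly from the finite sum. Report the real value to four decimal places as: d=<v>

d^1_{0,0}(β=0.5905) via Wigner's sum:
Half-angle: c=0.956729, s=0.290979. N=√(1·1·1·1)=1.000000
The bounds max(0,m−m')=0 and min(l+m,l−m')=1 give 2 terms
  k=0: (−1)^0·1.0000/(1)·0.9567^2·0.2910^0 = +0.915331
  k=1: (−1)^1·1.0000/(1)·0.9567^0·0.2910^2 = -0.084669
d^1_{0,0}(0.5905) = +0.915331 -0.084669 = +0.830662

d=0.8307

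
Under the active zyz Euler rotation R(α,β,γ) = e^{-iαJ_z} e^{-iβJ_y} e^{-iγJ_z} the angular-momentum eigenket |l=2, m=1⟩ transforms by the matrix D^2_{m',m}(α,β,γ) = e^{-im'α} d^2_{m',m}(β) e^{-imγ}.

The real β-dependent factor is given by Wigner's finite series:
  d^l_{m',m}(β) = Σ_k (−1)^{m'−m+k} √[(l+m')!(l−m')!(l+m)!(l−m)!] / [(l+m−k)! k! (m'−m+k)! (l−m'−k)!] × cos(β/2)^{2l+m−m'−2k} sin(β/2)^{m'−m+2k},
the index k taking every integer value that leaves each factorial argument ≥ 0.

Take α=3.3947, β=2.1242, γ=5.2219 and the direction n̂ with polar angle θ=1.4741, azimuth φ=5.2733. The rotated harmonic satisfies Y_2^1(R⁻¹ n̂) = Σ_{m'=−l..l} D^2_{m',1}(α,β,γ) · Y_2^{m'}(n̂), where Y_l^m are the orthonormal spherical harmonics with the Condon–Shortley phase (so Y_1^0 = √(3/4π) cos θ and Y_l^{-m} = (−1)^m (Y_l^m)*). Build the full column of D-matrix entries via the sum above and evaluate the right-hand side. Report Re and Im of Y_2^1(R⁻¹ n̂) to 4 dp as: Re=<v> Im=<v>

Need the full column D^2_{m',1} for m'=−2..2 at α=3.3947, β=2.1242, γ=5.2219.
cos(β/2)=0.487039, sin(β/2)=0.873380
d^2_{-2,1}: single k=3 term ⇒ +0.648939;  D = +0.002139+0.648935i
d^2_{-1,1}: k∈[2..3] ⇒ +0.542820 -0.581853 = -0.039034;  D = +0.009899+0.037757i
d^2_{0,1}: k∈[1..2] ⇒ +0.247156 -0.794785 = -0.547629;  D = -0.267106-0.478071i
d^2_{1,1}: k∈[0..1] ⇒ +0.056267 -0.542820 = -0.486552;  D = +0.336119+0.351792i
d^2_{2,1}: single k=0 term ⇒ -0.201802;  D = -0.171504-0.106350i
Y_2^{m'}(θ=1.4741,φ=5.2733) and Σ D·Y over m':
  (+0.0021+0.6489i)·(-0.1661+0.3447i)  (+0.0099+0.0378i)·(+0.0395+0.0629i)  (-0.2671-0.4781i)·(-0.3066+0.0000i)  (+0.3361+0.3518i)·(-0.0395+0.0629i)  (-0.1715-0.1064i)·(-0.1661-0.3447i)
Y_2^1(R⁻¹ n̂) = -0.187736+0.125655i

Re=-0.1877 Im=0.1257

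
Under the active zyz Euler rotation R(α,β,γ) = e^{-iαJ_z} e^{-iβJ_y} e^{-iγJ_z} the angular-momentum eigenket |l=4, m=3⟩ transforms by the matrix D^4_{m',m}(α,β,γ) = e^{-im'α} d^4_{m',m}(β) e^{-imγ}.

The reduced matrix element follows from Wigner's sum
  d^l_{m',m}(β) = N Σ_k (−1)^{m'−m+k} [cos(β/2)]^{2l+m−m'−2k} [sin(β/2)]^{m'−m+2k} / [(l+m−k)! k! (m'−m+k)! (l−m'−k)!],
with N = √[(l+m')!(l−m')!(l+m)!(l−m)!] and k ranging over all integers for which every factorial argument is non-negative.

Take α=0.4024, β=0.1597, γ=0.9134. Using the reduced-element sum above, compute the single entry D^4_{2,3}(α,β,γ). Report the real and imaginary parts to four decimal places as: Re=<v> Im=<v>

D^4_{2,3}(0.4024,0.1597,0.9134) = e^{-i·2·0.4024}·d^4_{2,3}(0.1597)·e^{-i·3·0.9134}. Compute d first:
c=cos(0.1597/2)=0.996814, s=sin(0.1597/2)=0.079765; N=√[720·2·5040·1]=2693.993318
k: max(0,(3)−(2))=1 … min(4+(3),4−(2))=2
  k=1: (−1)^0·2693.9933/(720)·0.9968^7·0.0798^1 = +0.291860
  k=2: (−1)^1·2693.9933/(240)·0.9968^5·0.0798^3 = -0.005607
d^4_{2,3}(0.1597) = +0.291860 -0.005607 = +0.286254
D = (+0.693255-0.720692i)·(+0.286254)·(-0.920518-0.390701i) = -0.263276+0.112370i

Re=-0.2633 Im=0.1124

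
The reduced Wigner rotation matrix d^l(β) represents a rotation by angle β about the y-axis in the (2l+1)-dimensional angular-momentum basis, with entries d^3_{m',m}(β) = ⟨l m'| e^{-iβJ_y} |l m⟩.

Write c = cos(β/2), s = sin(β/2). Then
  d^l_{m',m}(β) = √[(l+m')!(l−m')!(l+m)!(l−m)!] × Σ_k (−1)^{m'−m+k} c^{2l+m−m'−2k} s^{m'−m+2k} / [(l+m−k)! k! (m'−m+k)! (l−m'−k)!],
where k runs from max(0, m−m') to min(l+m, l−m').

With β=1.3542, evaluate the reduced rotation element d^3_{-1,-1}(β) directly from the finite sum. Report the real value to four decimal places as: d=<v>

d^3_{-1,-1}(β=1.3542) via Wigner's sum:
c=cos(1.3542/2)=0.779393, s=sin(1.3542/2)=0.626535; N=√[2·24·2·24]=48.000000
k: max(0,(-1)−(-1))=0 … min(3+(-1),3−(-1))=2
  k=0: (−1)^0·48.0000/(48)·0.7794^6·0.6265^0 = +0.224150
  k=1: (−1)^1·48.0000/(6)·0.7794^4·0.6265^2 = -1.158796
  k=2: (−1)^2·48.0000/(8)·0.7794^2·0.6265^4 = +0.561625
d^3_{-1,-1}(1.3542) = +0.224150 -1.158796 +0.561625 = -0.373021

d=-0.3730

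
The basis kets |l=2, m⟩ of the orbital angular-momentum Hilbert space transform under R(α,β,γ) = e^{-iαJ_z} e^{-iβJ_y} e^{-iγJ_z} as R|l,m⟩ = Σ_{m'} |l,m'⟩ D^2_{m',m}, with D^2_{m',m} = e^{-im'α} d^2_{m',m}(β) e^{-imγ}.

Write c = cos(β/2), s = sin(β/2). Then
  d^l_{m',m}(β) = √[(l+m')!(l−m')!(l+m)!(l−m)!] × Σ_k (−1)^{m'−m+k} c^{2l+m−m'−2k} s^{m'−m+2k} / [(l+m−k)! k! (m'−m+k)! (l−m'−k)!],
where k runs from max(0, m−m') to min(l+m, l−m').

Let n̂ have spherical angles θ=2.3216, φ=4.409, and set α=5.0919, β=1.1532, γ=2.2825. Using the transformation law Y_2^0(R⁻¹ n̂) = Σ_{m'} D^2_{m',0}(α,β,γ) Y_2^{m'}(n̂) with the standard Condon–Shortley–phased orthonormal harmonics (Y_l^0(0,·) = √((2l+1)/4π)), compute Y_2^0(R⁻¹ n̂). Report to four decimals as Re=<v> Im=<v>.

Re=-0.2601 Im=0.0000

Need the full column D^2_{m',0} for m'=−2..2 at α=5.0919, β=1.1532, γ=2.2825.
cos(β/2)=0.838321, sin(β/2)=0.545177
d^2_{-2,0}: single k=2 term ⇒ +0.511648;  D = -0.371205-0.352122i
d^2_{-1,0}: k∈[1..2] ⇒ +0.786763 -0.332735 = +0.454029;  D = +0.168202-0.421723i
d^2_{0,0}: k∈[0..2] ⇒ +0.493903 -0.835517 +0.088338 = -0.253276;  D = -0.253276+0.000000i
d^2_{1,0}: k∈[0..1] ⇒ -0.786763 +0.332735 = -0.454029;  D = -0.168202-0.421723i
d^2_{2,0}: single k=0 term ⇒ +0.511648;  D = -0.371205+0.352122i
Y_2^{m'}(θ=2.3216,φ=4.409) and Σ D·Y over m':
  (-0.3712-0.3521i)·(-0.1696-0.1177i)  (+0.1682-0.4217i)·(+0.1151-0.3678i)  (-0.2533+0.0000i)·(+0.1250+0.0000i)  (-0.1682-0.4217i)·(-0.1151-0.3678i)  (-0.3712+0.3521i)·(-0.1696+0.1177i)
Y_2^0(R⁻¹ n̂) = -0.260093+0.000000i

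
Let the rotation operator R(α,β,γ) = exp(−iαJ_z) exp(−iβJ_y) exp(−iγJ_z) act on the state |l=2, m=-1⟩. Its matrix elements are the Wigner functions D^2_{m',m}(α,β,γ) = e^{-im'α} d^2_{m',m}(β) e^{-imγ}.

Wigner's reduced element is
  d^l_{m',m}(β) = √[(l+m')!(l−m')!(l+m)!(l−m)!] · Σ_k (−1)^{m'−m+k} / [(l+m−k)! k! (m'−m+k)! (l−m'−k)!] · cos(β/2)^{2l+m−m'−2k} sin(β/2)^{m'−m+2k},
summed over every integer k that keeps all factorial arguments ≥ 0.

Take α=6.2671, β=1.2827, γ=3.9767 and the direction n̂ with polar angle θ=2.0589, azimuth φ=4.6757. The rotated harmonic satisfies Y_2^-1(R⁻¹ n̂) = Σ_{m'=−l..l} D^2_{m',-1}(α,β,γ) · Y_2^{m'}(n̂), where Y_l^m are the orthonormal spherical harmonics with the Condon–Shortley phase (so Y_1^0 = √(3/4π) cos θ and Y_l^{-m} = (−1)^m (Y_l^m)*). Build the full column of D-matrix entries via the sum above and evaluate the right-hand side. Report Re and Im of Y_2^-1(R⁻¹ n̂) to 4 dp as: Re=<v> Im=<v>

Re=-0.0415 Im=0.1073

Need the full column D^2_{m',-1} for m'=−2..2 at α=6.2671, β=1.2827, γ=3.9767.
cos(β/2)=0.801289, sin(β/2)=0.598278
d^2_{-2,-1}: single k=1 term ⇒ +0.615602;  D = -0.427595-0.442864i
d^2_{-1,-1}: k∈[0..1] ⇒ +0.412246 -0.689454 = -0.277208;  D = +0.189315+0.202494i
d^2_{0,-1}: k∈[0..1] ⇒ -0.753955 +0.420313 = -0.333642;  D = +0.223907+0.247352i
d^2_{1,-1}: k∈[0..1] ⇒ +0.689454 -0.128118 = +0.561335;  D = -0.369969-0.422162i
d^2_{2,-1}: single k=0 term ⇒ -0.343184;  D = +0.222008+0.261702i
Y_2^{m'}(θ=2.0589,φ=4.6757) and Σ D·Y over m':
  (-0.4276-0.4429i)·(-0.3005-0.0221i)  (+0.1893+0.2025i)·(+0.0117-0.3198i)  (+0.2239+0.2474i)·(-0.1073+0.0000i)  (-0.3700-0.4222i)·(-0.0117-0.3198i)  (+0.2220+0.2617i)·(-0.3005+0.0221i)
Y_2^-1(R⁻¹ n̂) = -0.041488+0.107347i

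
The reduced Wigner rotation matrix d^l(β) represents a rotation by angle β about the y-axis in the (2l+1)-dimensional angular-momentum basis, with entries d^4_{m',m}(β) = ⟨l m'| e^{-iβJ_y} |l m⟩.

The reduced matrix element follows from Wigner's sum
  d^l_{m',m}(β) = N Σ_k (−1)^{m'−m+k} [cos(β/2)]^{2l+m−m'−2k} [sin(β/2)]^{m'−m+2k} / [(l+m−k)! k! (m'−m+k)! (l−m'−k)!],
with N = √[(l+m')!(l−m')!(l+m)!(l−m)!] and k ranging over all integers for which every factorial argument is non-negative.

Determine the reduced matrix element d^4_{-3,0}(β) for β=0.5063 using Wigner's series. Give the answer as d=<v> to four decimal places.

d=0.1475

d^4_{-3,0}(β=0.5063) via Wigner's sum:
With c≡cos(β/2)=0.968128 and s≡sin(β/2)=0.250455, N=[1·5040·24·24]^{1/2}=1703.830978
k: max(0,(0)−(-3))=3 … min(4+(0),4−(-3))=4
  k=3: (−1)^0·1703.8310/(144)·0.9681^5·0.2505^3 = +0.158094
  k=4: (−1)^1·1703.8310/(144)·0.9681^3·0.2505^5 = -0.010581
d^4_{-3,0}(0.5063) = +0.158094 -0.010581 = +0.147514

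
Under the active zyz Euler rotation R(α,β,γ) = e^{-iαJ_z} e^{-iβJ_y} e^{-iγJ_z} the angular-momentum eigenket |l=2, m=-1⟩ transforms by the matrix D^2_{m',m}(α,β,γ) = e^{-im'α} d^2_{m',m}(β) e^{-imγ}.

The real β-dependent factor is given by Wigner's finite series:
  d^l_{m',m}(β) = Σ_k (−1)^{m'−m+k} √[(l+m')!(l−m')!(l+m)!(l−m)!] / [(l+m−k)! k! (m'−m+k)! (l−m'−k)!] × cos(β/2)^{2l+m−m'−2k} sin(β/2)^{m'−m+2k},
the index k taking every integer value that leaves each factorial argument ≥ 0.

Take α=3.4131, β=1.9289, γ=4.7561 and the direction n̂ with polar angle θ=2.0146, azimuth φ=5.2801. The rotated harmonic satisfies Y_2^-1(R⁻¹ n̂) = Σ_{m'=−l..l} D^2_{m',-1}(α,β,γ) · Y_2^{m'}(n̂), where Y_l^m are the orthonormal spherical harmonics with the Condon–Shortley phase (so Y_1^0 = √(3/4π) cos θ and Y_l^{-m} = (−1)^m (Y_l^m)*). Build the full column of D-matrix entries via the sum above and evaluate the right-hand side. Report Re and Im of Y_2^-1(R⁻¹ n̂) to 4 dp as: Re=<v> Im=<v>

Re=0.0627 Im=0.0396

Need the full column D^2_{m',-1} for m'=−2..2 at α=3.4131, β=1.9289, γ=4.7561.
cos(β/2)=0.569869, sin(β/2)=0.821736
d^2_{-2,-1}: single k=1 term ⇒ +0.304149;  D = +0.168388-0.253283i
d^2_{-1,-1}: k∈[0..1] ⇒ +0.105463 -0.657863 = -0.552400;  D = +0.171257-0.525183i
d^2_{0,-1}: k∈[0..1] ⇒ -0.372505 +0.774545 = +0.402040;  D = +0.017568-0.401656i
d^2_{1,-1}: k∈[0..1] ⇒ +0.657863 -0.455962 = +0.201901;  D = +0.045596+0.196685i
d^2_{2,-1}: single k=0 term ⇒ -0.632414;  D = +0.302809+0.555206i
Y_2^{m'}(θ=2.0146,φ=5.2801) and Σ D·Y over m':
  (+0.1684-0.2533i)·(-0.1329+0.2857i)  (+0.1713-0.5252i)·(-0.1611-0.2526i)  (+0.0176-0.4017i)·(-0.1409+0.0000i)  (+0.0456+0.1967i)·(+0.1611-0.2526i)  (+0.3028+0.5552i)·(-0.1329-0.2857i)
Y_2^-1(R⁻¹ n̂) = +0.062656+0.039604i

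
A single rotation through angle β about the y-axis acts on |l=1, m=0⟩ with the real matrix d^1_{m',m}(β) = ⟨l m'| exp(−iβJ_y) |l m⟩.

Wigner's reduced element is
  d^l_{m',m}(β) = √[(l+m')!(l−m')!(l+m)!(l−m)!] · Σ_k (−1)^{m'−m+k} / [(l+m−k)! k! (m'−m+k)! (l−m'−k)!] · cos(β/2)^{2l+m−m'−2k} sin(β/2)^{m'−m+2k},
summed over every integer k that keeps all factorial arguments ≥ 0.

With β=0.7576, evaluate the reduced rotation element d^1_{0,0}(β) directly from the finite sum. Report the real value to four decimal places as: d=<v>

d=0.7265

d^1_{0,0}(β=0.7576) via Wigner's sum:
With c≡cos(β/2)=0.929109 and s≡sin(β/2)=0.369806, N=[1·1·1·1]^{1/2}=1.000000
The bounds max(0,m−m')=0 and min(l+m,l−m')=1 give 2 terms
  k=0: (−1)^0·1.0000/(1)·0.9291^2·0.3698^0 = +0.863244
  k=1: (−1)^1·1.0000/(1)·0.9291^0·0.3698^2 = -0.136756
d^1_{0,0}(0.7576) = +0.863244 -0.136756 = +0.726487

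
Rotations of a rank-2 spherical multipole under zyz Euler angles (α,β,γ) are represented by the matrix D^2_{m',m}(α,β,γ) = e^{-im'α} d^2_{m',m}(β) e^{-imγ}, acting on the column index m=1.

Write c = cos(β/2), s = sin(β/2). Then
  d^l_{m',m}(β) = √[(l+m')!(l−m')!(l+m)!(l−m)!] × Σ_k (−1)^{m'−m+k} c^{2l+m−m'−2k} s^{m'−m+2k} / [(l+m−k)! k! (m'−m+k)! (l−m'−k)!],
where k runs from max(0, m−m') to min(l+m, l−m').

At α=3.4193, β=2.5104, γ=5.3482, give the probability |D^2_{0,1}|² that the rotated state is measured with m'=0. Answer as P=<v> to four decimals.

Split into d^2_{0,1}(β=2.5104) × two z-phases.
With c≡cos(β/2)=0.310383 and s≡sin(β/2)=0.950611, N=[2·2·6·1]^{1/2}=4.898979
Admissible k: 1..2 (factorial args all ≥0)
  k=1: (−1)^0·4.8990/(2)·0.3104^3·0.9506^1 = +0.069626
  k=2: (−1)^1·4.8990/(2)·0.3104^1·0.9506^3 = -0.653105
d^2_{0,1}(2.5104) = +0.069626 -0.653105 = -0.583479
|D^2_{0,1}|² = |d^2_{0,1}(β)|² = (-0.583479)² = 0.340448 (the z-rotation phases have unit modulus)

P=0.3404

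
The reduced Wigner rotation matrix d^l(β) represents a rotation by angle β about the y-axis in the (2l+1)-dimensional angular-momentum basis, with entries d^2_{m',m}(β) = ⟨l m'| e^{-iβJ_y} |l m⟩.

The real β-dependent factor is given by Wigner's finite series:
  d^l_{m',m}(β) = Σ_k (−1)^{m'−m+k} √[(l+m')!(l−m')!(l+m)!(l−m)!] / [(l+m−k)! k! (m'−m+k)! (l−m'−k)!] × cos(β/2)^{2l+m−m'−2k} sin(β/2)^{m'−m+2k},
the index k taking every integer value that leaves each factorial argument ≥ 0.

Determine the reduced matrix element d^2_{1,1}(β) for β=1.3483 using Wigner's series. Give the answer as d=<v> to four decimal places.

d^2_{1,1}(β=1.3483) via Wigner's sum:
c=cos(1.3483/2)=0.781238, s=sin(1.3483/2)=0.624233; N=√[6·1·6·1]=6.000000
Admissible k: 0..1 (factorial args all ≥0)
  k=0: (−1)^0·6.0000/(6)·0.7812^4·0.6242^0 = +0.372506
  k=1: (−1)^1·6.0000/(2)·0.7812^2·0.6242^2 = -0.713480
d^2_{1,1}(1.3483) = +0.372506 -0.713480 = -0.340974

d=-0.3410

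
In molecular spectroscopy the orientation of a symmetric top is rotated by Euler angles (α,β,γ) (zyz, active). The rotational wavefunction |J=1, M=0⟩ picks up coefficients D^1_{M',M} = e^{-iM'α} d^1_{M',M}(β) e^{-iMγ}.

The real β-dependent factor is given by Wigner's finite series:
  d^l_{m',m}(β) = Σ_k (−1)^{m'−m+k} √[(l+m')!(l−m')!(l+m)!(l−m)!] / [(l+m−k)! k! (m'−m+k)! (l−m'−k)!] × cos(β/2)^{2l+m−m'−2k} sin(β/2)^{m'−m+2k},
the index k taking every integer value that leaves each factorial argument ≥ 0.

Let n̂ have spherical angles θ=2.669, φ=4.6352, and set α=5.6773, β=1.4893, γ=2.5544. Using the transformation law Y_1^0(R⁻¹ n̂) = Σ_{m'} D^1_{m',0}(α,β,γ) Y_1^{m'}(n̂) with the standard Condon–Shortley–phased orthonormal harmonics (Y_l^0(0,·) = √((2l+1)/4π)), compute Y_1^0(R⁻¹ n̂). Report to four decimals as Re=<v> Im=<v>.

Re=0.0764 Im=0.0000

Need the full column D^1_{m',0} for m'=−1..1 at α=5.6773, β=1.4893, γ=2.5544.
cos(β/2)=0.735325, sin(β/2)=0.677714
d^1_{-1,0}: single k=1 term ⇒ +0.704760;  D = +0.579311-0.401354i
d^1_{0,0}: k∈[0..1] ⇒ +0.540703 -0.459297 = +0.081406;  D = +0.081406+0.000000i
d^1_{1,0}: single k=0 term ⇒ -0.704760;  D = -0.579311-0.401354i
Y_1^{m'}(θ=2.669,φ=4.6352) and Σ D·Y over m':
  (+0.5793-0.4014i)·(-0.0121+0.1568i)  (+0.0814+0.0000i)·(-0.4350+0.0000i)  (-0.5793-0.4014i)·(+0.0121+0.1568i)
Y_1^0(R⁻¹ n̂) = +0.076398+0.000000i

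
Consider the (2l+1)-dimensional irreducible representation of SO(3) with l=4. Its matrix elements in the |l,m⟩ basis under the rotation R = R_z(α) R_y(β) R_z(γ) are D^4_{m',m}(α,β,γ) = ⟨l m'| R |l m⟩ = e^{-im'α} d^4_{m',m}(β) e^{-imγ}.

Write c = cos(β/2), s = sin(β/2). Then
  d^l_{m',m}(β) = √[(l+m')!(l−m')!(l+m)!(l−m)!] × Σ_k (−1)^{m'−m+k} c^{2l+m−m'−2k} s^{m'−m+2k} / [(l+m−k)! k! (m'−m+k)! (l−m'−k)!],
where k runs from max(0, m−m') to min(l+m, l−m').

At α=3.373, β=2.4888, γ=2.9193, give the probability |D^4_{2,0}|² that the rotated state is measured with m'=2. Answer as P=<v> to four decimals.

P=0.2484

Split into d^4_{2,0}(β=2.4888) × two z-phases.
c=cos(2.4888/2)=0.320632, s=sin(2.4888/2)=0.947204; N=√[720·2·24·24]=910.735966
The bounds max(0,m−m')=0 and min(l+m,l−m')=2 give 3 terms
  k=0: (−1)^2·910.7360/(96)·0.3206^6·0.9472^2 = +0.009248
  k=1: (−1)^3·910.7360/(36)·0.3206^4·0.9472^4 = -0.215224
  k=2: (−1)^4·910.7360/(96)·0.3206^2·0.9472^6 = +0.704361
d^4_{2,0}(2.4888) = +0.009248 -0.215224 +0.704361 = +0.498385
|D^4_{2,0}|² = |d^4_{2,0}(β)|² = (+0.498385)² = 0.248388 (the z-rotation phases have unit modulus)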